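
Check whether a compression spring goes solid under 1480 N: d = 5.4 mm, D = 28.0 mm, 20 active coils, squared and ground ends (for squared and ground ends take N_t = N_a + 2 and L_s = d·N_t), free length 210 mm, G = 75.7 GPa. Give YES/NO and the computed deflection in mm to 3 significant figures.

NO, δ = 80.8 mm

k = Gd⁴/(8D³N_a) = (75.7×10³)(5.4⁴)/(8·28.0³·20) = 18.326 N/mm
N_t = 22; L_s = 5.4·22 = 118.8 mm; δ_solid = L₀ − L_s = 210 − 118.8 = 91.2 mm
δ = F/k = 1480/18.326 = 80.758 mm
δ < δ_solid → spring does not go solid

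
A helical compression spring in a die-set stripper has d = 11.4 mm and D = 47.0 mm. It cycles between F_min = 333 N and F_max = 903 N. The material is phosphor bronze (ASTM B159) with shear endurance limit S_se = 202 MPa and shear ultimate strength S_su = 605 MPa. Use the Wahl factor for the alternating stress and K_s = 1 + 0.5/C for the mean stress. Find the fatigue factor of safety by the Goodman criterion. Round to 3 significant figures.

C = D/d = 47.0/11.4 = 4.1228; K_W = (4C−1)/(4C−4)+0.615/C = 1.3893; K_s = 1+0.5/C = 1.1213
F_a = (F_max−F_min)/2 = 285 N; F_m = (F_max+F_min)/2 = 618 N
τ_a = K_W·8F_aD/(πd³) = 1.3893 × 23.023 = 31.987 MPa
τ_m = K_s·8F_mD/(πd³) = 1.1213 × 49.924 = 55.979 MPa
Goodman: 1/n_f = τ_a/S_se + τ_m/S_su = 31.987/202 + 55.979/605 = 0.15835 + 0.09253 = 0.25088
n_f = 1/0.25088 = 3.986

3.99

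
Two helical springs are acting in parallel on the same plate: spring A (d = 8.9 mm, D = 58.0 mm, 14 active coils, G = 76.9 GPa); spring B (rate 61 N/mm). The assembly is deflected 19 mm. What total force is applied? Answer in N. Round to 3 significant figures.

k_A = Gd⁴/(8D³N_a) = (76.9×10³)(8.9⁴)/(8·58.0³·14) = 22.079 N/mm
Parallel: k_eq = 22.079 + 61 = 83.079 N/mm
F = k_eq·δ = 83.079·19 = 1578.5 N

1580 N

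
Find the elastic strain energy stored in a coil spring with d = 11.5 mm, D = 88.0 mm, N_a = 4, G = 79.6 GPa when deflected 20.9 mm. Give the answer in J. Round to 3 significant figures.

13.9 J

k = Gd⁴/(8D³N_a) = (79.6×10³)(11.5⁴)/(8·88.0³·4) = 63.842 N/mm
U = ½kδ² = 0.5 × 63.842 × 20.9² = 13943 N·mm = 13.943 J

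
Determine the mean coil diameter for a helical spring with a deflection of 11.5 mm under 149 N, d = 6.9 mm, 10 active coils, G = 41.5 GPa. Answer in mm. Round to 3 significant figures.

Required rate k = F/δ = 149/11.5 = 12.957 N/mm
D = (Gd⁴/(8N_a·k))^(1/3) = (41.5×10³·6.9⁴/(8·10·12.957))^(1/3)
  = (90754.1)^(1/3) = 44.9389 mm

44.9 mm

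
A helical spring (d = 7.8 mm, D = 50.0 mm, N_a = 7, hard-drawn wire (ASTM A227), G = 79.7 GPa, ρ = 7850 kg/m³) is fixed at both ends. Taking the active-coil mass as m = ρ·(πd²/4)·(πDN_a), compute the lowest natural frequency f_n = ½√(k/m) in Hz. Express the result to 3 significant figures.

k = Gd⁴/(8D³N_a) = (79.7×10³)(7.8⁴)/(8·50.0³·7) = 42.144 N/mm = 42144 N/m
Wire length L = πDN_a = π·50.0·7 = 1099.6 mm
m = ρ·(πd²/4)·L = 7850 × 47.784×10⁻⁶ m² × 1.0996 m = 0.41245 kg
f_n = ½√(k/m) = 0.5·√(42144/0.41245) = 0.5·√(1.0218e+05) = 159.83 Hz

160 Hz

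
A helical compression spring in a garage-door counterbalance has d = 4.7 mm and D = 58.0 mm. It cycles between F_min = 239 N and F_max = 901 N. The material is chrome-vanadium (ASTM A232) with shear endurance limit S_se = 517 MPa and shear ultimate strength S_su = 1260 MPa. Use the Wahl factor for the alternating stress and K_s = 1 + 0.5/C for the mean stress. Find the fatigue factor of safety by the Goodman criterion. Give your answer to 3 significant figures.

C = D/d = 58.0/4.7 = 12.3404; K_W = (4C−1)/(4C−4)+0.615/C = 1.1160; K_s = 1+0.5/C = 1.0405
F_a = (F_max−F_min)/2 = 331 N; F_m = (F_max+F_min)/2 = 570 N
τ_a = K_W·8F_aD/(πd³) = 1.1160 × 470.87 = 525.48 MPa
τ_m = K_s·8F_mD/(πd³) = 1.0405 × 810.87 = 843.72 MPa
Goodman: 1/n_f = τ_a/S_se + τ_m/S_su = 525.48/517 + 843.72/1260 = 1.01640 + 0.66962 = 1.686
n_f = 1/1.686 = 0.5931

0.593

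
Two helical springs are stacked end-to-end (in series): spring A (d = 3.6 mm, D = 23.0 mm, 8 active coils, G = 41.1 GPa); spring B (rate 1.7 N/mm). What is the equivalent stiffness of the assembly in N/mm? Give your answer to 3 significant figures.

k_A = Gd⁴/(8D³N_a) = (41.1×10³)(3.6⁴)/(8·23.0³·8) = 8.8652 N/mm
Series: 1/k_eq = 1/8.8652 + 1/1.7 = 0.70104; k_eq = 1.4265 N/mm

1.43 N/mm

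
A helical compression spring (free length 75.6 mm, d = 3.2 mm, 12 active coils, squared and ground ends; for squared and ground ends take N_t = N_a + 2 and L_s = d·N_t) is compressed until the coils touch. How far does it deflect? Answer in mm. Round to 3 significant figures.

30.8 mm

N_t = 14; L_s = 3.2·14 = 44.8 mm
δ_solid = L₀ − L_s = 75.6 − 44.8 = 30.8 mm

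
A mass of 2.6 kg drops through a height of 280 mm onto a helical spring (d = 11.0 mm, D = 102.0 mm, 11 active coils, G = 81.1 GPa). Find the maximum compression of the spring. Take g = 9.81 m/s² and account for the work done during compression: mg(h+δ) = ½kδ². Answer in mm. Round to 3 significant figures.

35.6 mm

k = Gd⁴/(8D³N_a) = (81.1×10³)(11.0⁴)/(8·102.0³·11) = 12.715 N/mm
W = mg = 2.6 × 9.81 = 25.506 N
½kδ² − Wδ − Wh = 0 → δ = (W + √(W² + 2kWh))/k
δ = (25.506 + √(650.56 + 181610))/12.715 = (25.506 + 426.92)/12.715 = 35.583 mm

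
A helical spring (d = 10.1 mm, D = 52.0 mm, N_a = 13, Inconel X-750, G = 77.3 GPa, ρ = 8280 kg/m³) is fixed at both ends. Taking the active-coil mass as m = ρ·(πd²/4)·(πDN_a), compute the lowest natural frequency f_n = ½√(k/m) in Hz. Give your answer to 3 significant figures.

k = Gd⁴/(8D³N_a) = (77.3×10³)(10.1⁴)/(8·52.0³·13) = 55.007 N/mm = 55007 N/m
Wire length L = πDN_a = π·52.0·13 = 2123.7 mm
m = ρ·(πd²/4)·L = 8280 × 80.118×10⁻⁶ m² × 2.1237 m = 1.4088 kg
f_n = ½√(k/m) = 0.5·√(55007/1.4088) = 0.5·√(39045) = 98.799 Hz

98.8 Hz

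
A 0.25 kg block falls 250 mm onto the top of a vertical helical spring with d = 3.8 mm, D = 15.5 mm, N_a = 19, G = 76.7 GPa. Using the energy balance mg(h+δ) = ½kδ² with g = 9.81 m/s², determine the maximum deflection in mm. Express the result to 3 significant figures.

k = Gd⁴/(8D³N_a) = (76.7×10³)(3.8⁴)/(8·15.5³·19) = 28.255 N/mm
W = mg = 0.25 × 9.81 = 2.4525 N
½kδ² − Wδ − Wh = 0 → δ = (W + √(W² + 2kWh))/k
δ = (2.4525 + √(6.0148 + 34647.4))/28.255 = (2.4525 + 186.15)/28.255 = 6.6752 mm

6.68 mm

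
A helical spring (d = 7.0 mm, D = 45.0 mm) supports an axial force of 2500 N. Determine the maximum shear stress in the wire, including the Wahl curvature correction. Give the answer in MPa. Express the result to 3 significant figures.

Spring index C = D/d = 45.0/7.0 = 6.4286
K_W = (4C−1)/(4C−4) + 0.615/C = 24.714/21.714 + 0.0957 = 1.2338
τ₀ = 8FD/(πd³) = 8·2500·45.0/(π·7.0³) = 900000/1077.6 = 835.22 MPa
τ_max = K·τ₀ = 1.2338 × 835.22 = 1030.5 MPa

1030 MPa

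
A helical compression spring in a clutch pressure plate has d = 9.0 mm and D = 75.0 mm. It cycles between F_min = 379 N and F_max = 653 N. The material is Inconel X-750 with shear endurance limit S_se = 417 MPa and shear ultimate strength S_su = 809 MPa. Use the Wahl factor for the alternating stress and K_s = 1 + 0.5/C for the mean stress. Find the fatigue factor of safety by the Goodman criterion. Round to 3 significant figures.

3.59

C = D/d = 75.0/9.0 = 8.3333; K_W = (4C−1)/(4C−4)+0.615/C = 1.1761; K_s = 1+0.5/C = 1.0600
F_a = (F_max−F_min)/2 = 137 N; F_m = (F_max+F_min)/2 = 516 N
τ_a = K_W·8F_aD/(πd³) = 1.1761 × 35.892 = 42.211 MPa
τ_m = K_s·8F_mD/(πd³) = 1.0600 × 135.18 = 143.29 MPa
Goodman: 1/n_f = τ_a/S_se + τ_m/S_su = 42.211/417 + 143.29/809 = 0.10123 + 0.17713 = 0.27835
n_f = 1/0.27835 = 3.593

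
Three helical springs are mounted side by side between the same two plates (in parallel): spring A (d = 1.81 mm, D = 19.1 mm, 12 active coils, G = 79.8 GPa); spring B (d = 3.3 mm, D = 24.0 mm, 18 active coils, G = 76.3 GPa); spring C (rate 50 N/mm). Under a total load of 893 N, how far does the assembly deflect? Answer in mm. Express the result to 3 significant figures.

k_A = Gd⁴/(8D³N_a) = (79.8×10³)(1.81⁴)/(8·19.1³·12) = 1.2804 N/mm
k_B = Gd⁴/(8D³N_a) = (76.3×10³)(3.3⁴)/(8·24.0³·18) = 4.5455 N/mm
Parallel: k_eq = 1.2804 + 4.5455 + 50 = 55.826 N/mm
δ = F/k_eq = 893/55.826 = 15.996 mm

16.0 mm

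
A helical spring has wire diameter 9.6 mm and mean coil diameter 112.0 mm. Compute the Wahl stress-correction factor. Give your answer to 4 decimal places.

C = D/d = 112.0/9.6 = 11.6667
K_W = (4C−1)/(4C−4) + 0.615/C = 45.667/42.667 + 0.0527 = 1.1230

1.1230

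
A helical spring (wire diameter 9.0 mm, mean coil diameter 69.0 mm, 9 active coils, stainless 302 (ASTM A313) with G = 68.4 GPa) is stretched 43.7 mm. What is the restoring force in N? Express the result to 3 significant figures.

829 N

k = Gd⁴/(8D³N_a) = (68.4×10³)(9.0⁴)/(8·69.0³·9) = 18.973 N/mm
F = k·δ = 18.973 × 43.7 = 829.14 N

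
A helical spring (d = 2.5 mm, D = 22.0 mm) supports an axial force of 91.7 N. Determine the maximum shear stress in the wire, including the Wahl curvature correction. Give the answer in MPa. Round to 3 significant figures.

Spring index C = D/d = 22.0/2.5 = 8.8000
K_W = (4C−1)/(4C−4) + 0.615/C = 34.200/31.200 + 0.0699 = 1.1660
τ₀ = 8FD/(πd³) = 8·91.7·22.0/(π·2.5³) = 16139.2/49.087 = 328.79 MPa
τ_max = K·τ₀ = 1.1660 × 328.79 = 383.38 MPa

383 MPa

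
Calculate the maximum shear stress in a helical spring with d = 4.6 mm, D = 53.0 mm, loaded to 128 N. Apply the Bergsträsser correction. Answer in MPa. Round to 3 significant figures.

Spring index C = D/d = 53.0/4.6 = 11.5217
K_B = (4C+2)/(4C−3) = 48.087/43.087 = 1.1160
τ₀ = 8FD/(πd³) = 8·128·53.0/(π·4.6³) = 54272/305.79 = 177.48 MPa
τ_max = K·τ₀ = 1.1160 × 177.48 = 198.08 MPa

198 MPa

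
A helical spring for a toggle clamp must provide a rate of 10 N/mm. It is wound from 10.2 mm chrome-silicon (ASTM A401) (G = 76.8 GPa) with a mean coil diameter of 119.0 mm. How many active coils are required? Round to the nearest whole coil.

N_a = Gd⁴/(8D³k) = (76.8×10³ × 10.2⁴)/(8 × 119.0³ × 10)
    = 8.31308e+08 / 1.34813e+08 = 6.166 → 6 coils

6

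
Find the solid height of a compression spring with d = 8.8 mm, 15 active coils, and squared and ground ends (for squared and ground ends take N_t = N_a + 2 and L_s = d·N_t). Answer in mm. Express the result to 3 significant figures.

150 mm

squared and ground ends: N_t = N_a + 2 = 15 + 2 = 17
L_s = d·N_t = 8.8 × 17 = 149.6 mm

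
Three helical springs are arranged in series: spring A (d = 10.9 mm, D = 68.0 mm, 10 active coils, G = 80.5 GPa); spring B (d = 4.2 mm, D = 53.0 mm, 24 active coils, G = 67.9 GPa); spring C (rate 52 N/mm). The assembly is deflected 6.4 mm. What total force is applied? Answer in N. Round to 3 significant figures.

4.59 N

k_A = Gd⁴/(8D³N_a) = (80.5×10³)(10.9⁴)/(8·68.0³·10) = 45.174 N/mm
k_B = Gd⁴/(8D³N_a) = (67.9×10³)(4.2⁴)/(8·53.0³·24) = 0.73916 N/mm
Series: 1/k_eq = 1/45.174 + 1/0.73916 + 1/52 = 1.3943; k_eq = 0.71723 N/mm
F = k_eq·δ = 0.71723·6.4 = 4.5903 N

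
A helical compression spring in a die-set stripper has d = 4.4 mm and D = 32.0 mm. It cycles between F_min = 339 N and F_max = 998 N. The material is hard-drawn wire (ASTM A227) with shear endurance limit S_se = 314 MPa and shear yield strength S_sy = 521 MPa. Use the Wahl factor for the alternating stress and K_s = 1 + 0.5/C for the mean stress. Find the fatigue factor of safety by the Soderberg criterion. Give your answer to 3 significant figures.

0.397

C = D/d = 32.0/4.4 = 7.2727; K_W = (4C−1)/(4C−4)+0.615/C = 1.2041; K_s = 1+0.5/C = 1.0688
F_a = (F_max−F_min)/2 = 329.5 N; F_m = (F_max+F_min)/2 = 668.5 N
τ_a = K_W·8F_aD/(πd³) = 1.2041 × 315.2 = 379.54 MPa
τ_m = K_s·8F_mD/(πd³) = 1.0688 × 639.49 = 683.45 MPa
Soderberg: 1/n_f = τ_a/S_se + τ_m/S_sy = 379.54/314 + 683.45/521 = 1.20873 + 1.31181 = 2.5205
n_f = 1/2.5205 = 0.3967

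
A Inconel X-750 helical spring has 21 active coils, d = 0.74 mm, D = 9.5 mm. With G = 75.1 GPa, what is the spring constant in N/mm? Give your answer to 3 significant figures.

0.156 N/mm

k = Gd⁴/(8D³N_a) = (75.1×10³ × 0.74⁴) / (8 × 9.5³ × 21)
  = 22519.9 / 144039 = 0.15635 N/mm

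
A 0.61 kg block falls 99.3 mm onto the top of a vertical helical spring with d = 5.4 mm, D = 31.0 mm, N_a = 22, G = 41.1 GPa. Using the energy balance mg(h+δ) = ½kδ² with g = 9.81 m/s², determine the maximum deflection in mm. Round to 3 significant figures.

14.3 mm

k = Gd⁴/(8D³N_a) = (41.1×10³)(5.4⁴)/(8·31.0³·22) = 6.6653 N/mm
W = mg = 0.61 × 9.81 = 5.9841 N
½kδ² − Wδ − Wh = 0 → δ = (W + √(W² + 2kWh))/k
δ = (5.9841 + √(35.809 + 7921.31))/6.6653 = (5.9841 + 89.203)/6.6653 = 14.281 mm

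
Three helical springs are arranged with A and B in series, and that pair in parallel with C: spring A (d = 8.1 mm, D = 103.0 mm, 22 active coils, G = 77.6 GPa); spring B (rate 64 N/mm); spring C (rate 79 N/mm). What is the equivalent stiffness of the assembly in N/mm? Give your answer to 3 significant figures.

k_A = Gd⁴/(8D³N_a) = (77.6×10³)(8.1⁴)/(8·103.0³·22) = 1.7369 N/mm
Springs A,B series: k_AB = 1/(1/1.7369+1/64) = 1.691 N/mm; parallel with C: k_eq = 1.691+79 = 80.691 N/mm

80.7 N/mm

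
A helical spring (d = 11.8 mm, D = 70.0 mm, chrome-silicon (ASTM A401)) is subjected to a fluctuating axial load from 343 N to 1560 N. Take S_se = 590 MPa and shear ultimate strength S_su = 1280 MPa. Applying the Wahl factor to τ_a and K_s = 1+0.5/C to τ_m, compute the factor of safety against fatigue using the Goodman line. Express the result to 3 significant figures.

4.39

C = D/d = 70.0/11.8 = 5.9322; K_W = (4C−1)/(4C−4)+0.615/C = 1.2557; K_s = 1+0.5/C = 1.0843
F_a = (F_max−F_min)/2 = 608.5 N; F_m = (F_max+F_min)/2 = 951.5 N
τ_a = K_W·8F_aD/(πd³) = 1.2557 × 66.017 = 82.899 MPa
τ_m = K_s·8F_mD/(πd³) = 1.0843 × 103.23 = 111.93 MPa
Goodman: 1/n_f = τ_a/S_se + τ_m/S_su = 82.899/590 + 111.93/1280 = 0.14051 + 0.08744 = 0.22795
n_f = 1/0.22795 = 4.387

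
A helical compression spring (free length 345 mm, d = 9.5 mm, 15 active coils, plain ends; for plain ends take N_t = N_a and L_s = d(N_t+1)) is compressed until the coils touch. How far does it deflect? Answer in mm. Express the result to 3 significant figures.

193 mm

N_t = 15; L_s = 9.5·16 = 152 mm
δ_solid = L₀ − L_s = 345 − 152 = 193 mm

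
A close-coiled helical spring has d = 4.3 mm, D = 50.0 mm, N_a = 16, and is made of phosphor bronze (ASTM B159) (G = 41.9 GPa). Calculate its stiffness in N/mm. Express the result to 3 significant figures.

0.895 N/mm

k = Gd⁴/(8D³N_a) = (41.9×10³ × 4.3⁴) / (8 × 50.0³ × 16)
  = 1.43248e+07 / 1.6e+07 = 0.8953 N/mm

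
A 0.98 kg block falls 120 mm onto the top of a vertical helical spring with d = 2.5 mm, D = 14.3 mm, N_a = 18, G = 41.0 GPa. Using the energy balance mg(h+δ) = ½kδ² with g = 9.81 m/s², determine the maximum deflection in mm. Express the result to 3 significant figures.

27.3 mm

k = Gd⁴/(8D³N_a) = (41.0×10³)(2.5⁴)/(8·14.3³·18) = 3.8034 N/mm
W = mg = 0.98 × 9.81 = 9.6138 N
½kδ² − Wδ − Wh = 0 → δ = (W + √(W² + 2kWh))/k
δ = (9.6138 + √(92.425 + 8775.66))/3.8034 = (9.6138 + 94.17)/3.8034 = 27.287 mm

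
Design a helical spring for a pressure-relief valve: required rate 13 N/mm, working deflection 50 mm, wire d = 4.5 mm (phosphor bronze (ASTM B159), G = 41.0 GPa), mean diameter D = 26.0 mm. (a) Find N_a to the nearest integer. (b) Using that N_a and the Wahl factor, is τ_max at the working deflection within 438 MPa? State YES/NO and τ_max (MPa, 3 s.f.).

N_a = Gd⁴/(8D³k) = (41.0×10³)(4.5⁴)/(8·26.0³·13) = 9.198 → N_a = 9
Actual rate k = Gd⁴/(8D³·9) = 13.286 N/mm
Working load F = kδ = 13.286·50 = 664.28 N
C = 26.0/4.5 = 5.7778; K_W = (4C−1)/(4C−4)+0.615/C = 1.2634
τ_max = K_W·8FD/(πd³) = 1.2634·482.64 = 609.78 MPa
τ_max > 438 MPa → exceeds allowable

(a) 9 coils; (b) NO, τ_max = 610 MPa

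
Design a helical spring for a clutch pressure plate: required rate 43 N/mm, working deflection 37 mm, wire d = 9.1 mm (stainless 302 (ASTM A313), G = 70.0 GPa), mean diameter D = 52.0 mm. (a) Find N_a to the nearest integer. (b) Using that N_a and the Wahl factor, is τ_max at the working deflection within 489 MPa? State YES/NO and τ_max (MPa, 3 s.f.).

(a) 10 coils; (b) YES, τ_max = 351 MPa

N_a = Gd⁴/(8D³k) = (70.0×10³)(9.1⁴)/(8·52.0³·43) = 9.924 → N_a = 10
Actual rate k = Gd⁴/(8D³·10) = 42.674 N/mm
Working load F = kδ = 42.674·37 = 1578.9 N
C = 52.0/9.1 = 5.7143; K_W = (4C−1)/(4C−4)+0.615/C = 1.2667
τ_max = K_W·8FD/(πd³) = 1.2667·277.45 = 351.45 MPa
τ_max ≤ 489 MPa → acceptable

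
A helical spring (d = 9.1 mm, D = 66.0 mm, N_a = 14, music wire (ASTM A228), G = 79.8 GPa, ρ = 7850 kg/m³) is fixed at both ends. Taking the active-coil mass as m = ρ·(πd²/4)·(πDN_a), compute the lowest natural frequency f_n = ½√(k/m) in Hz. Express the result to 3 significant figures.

k = Gd⁴/(8D³N_a) = (79.8×10³)(9.1⁴)/(8·66.0³·14) = 16.995 N/mm = 16995 N/m
Wire length L = πDN_a = π·66.0·14 = 2902.8 mm
m = ρ·(πd²/4)·L = 7850 × 65.039×10⁻⁶ m² × 2.9028 m = 1.4821 kg
f_n = ½√(k/m) = 0.5·√(16995/1.4821) = 0.5·√(11467) = 53.542 Hz

53.5 Hz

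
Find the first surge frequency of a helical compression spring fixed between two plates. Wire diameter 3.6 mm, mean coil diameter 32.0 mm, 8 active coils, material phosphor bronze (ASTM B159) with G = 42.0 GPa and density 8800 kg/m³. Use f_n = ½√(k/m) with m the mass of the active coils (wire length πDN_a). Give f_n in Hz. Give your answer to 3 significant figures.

k = Gd⁴/(8D³N_a) = (42.0×10³)(3.6⁴)/(8·32.0³·8) = 3.3638 N/mm = 3363.8 N/m
Wire length L = πDN_a = π·32.0·8 = 804.25 mm
m = ρ·(πd²/4)·L = 8800 × 10.179×10⁻⁶ m² × 0.80425 m = 0.072039 kg
f_n = ½√(k/m) = 0.5·√(3363.8/0.072039) = 0.5·√(46694) = 108.04 Hz

108 Hz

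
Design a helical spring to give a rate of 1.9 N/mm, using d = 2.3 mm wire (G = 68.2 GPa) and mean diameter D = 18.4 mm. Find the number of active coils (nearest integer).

20

N_a = Gd⁴/(8D³k) = (68.2×10³ × 2.3⁴)/(8 × 18.4³ × 1.9)
    = 1.90852e+06 / 94688.5 = 20.16 → 20 coils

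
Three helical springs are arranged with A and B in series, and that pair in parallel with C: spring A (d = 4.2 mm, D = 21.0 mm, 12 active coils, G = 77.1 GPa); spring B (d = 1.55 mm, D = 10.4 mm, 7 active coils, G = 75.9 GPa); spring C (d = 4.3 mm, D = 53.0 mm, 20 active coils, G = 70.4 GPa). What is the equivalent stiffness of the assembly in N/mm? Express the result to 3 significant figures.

6.54 N/mm

k_A = Gd⁴/(8D³N_a) = (77.1×10³)(4.2⁴)/(8·21.0³·12) = 26.985 N/mm
k_B = Gd⁴/(8D³N_a) = (75.9×10³)(1.55⁴)/(8·10.4³·7) = 6.9547 N/mm
k_C = Gd⁴/(8D³N_a) = (70.4×10³)(4.3⁴)/(8·53.0³·20) = 1.0104 N/mm
Springs A,B series: k_AB = 1/(1/26.985+1/6.9547) = 5.5296 N/mm; parallel with C: k_eq = 5.5296+1.0104 = 6.54 N/mm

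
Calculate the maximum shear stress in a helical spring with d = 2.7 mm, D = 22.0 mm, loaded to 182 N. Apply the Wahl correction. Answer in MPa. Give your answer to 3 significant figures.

611 MPa

Spring index C = D/d = 22.0/2.7 = 8.1481
K_W = (4C−1)/(4C−4) + 0.615/C = 31.593/28.593 + 0.0755 = 1.1804
τ₀ = 8FD/(πd³) = 8·182·22.0/(π·2.7³) = 32032/61.836 = 518.02 MPa
τ_max = K·τ₀ = 1.1804 × 518.02 = 611.47 MPa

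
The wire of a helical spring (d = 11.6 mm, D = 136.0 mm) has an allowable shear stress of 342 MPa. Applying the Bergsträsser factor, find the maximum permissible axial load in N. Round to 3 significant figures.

C = D/d = 136.0/11.6 = 11.7241
K_B = (4C+2)/(4C−3) = 48.897/43.897 = 1.1139
τ_max = K·8FD/(πd³) → F_max = τ_allow·πd³/(8DK)
F_max = 342·π·11.6³/(8·136.0·1.1139) = 1.6771e+06/1211.9 = 1383.8 N

1380 N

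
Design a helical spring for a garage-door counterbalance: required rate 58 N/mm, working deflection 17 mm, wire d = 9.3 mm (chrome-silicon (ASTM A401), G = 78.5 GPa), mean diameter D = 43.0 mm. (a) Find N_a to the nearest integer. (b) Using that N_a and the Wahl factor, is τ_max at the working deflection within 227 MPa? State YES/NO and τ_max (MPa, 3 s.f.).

N_a = Gd⁴/(8D³k) = (78.5×10³)(9.3⁴)/(8·43.0³·58) = 15.92 → N_a = 16
Actual rate k = Gd⁴/(8D³·16) = 57.701 N/mm
Working load F = kδ = 57.701·17 = 980.92 N
C = 43.0/9.3 = 4.6237; K_W = (4C−1)/(4C−4)+0.615/C = 1.3400
τ_max = K_W·8FD/(πd³) = 1.3400·133.53 = 178.93 MPa
τ_max ≤ 227 MPa → acceptable

(a) 16 coils; (b) YES, τ_max = 179 MPa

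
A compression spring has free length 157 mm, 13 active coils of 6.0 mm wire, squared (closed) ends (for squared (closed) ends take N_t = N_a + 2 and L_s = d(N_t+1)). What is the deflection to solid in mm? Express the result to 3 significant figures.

61.0 mm

N_t = 15; L_s = 6.0·16 = 96 mm
δ_solid = L₀ − L_s = 157 − 96 = 61 mm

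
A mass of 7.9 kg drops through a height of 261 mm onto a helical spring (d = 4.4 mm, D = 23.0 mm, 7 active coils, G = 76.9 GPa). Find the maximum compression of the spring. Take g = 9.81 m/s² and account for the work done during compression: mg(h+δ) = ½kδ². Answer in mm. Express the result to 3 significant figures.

k = Gd⁴/(8D³N_a) = (76.9×10³)(4.4⁴)/(8·23.0³·7) = 42.302 N/mm
W = mg = 7.9 × 9.81 = 77.499 N
½kδ² − Wδ − Wh = 0 → δ = (W + √(W² + 2kWh))/k
δ = (77.499 + √(6006.1 + 1.71132e+06))/42.302 = (77.499 + 1310.5)/42.302 = 32.811 mm

32.8 mm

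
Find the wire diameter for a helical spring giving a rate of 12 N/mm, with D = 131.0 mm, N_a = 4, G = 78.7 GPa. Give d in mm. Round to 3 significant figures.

d = (8D³N_a·k / G)^(1/4) = (8·131.0³·4·12 / (78.7×10³))^0.25
  = (10969)^0.25 = 10.2339 mm

10.2 mm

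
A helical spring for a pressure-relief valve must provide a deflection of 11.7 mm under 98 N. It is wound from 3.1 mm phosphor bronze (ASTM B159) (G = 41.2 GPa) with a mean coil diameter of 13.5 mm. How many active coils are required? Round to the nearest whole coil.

23

Required rate k = F/δ = 98/11.7 = 8.3761 N/mm
N_a = Gd⁴/(8D³k) = (41.2×10³ × 3.1⁴)/(8 × 13.5³ × 8.3761)
    = 3.80491e+06 / 164866 = 23.08 → 23 coils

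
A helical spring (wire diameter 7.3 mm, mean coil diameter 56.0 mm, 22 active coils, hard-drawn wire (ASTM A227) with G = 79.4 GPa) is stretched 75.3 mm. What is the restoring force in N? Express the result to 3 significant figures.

k = Gd⁴/(8D³N_a) = (79.4×10³)(7.3⁴)/(8·56.0³·22) = 7.2952 N/mm
F = k·δ = 7.2952 × 75.3 = 549.33 N

549 N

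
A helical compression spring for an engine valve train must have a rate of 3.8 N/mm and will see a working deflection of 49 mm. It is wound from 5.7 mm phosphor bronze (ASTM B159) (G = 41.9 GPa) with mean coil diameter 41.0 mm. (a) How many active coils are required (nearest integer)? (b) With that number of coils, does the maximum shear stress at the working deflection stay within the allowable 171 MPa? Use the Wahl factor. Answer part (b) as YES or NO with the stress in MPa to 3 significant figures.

N_a = Gd⁴/(8D³k) = (41.9×10³)(5.7⁴)/(8·41.0³·3.8) = 21.11 → N_a = 21
Actual rate k = Gd⁴/(8D³·21) = 3.8199 N/mm
Working load F = kδ = 3.8199·49 = 187.18 N
C = 41.0/5.7 = 7.1930; K_W = (4C−1)/(4C−4)+0.615/C = 1.2066
τ_max = K_W·8FD/(πd³) = 1.2066·105.52 = 127.32 MPa
τ_max ≤ 171 MPa → acceptable

(a) 21 coils; (b) YES, τ_max = 127 MPa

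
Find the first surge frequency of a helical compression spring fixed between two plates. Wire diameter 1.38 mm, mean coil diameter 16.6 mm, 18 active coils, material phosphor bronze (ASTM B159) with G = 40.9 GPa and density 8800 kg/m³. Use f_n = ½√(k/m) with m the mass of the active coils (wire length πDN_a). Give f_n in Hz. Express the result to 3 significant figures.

67.5 Hz

k = Gd⁴/(8D³N_a) = (40.9×10³)(1.38⁴)/(8·16.6³·18) = 0.22519 N/mm = 225.19 N/m
Wire length L = πDN_a = π·16.6·18 = 938.71 mm
m = ρ·(πd²/4)·L = 8800 × 1.4957×10⁻⁶ m² × 0.93871 m = 0.012356 kg
f_n = ½√(k/m) = 0.5·√(225.19/0.012356) = 0.5·√(18226) = 67.502 Hz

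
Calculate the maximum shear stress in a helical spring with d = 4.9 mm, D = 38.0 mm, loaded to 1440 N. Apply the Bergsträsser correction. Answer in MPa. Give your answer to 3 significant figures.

1400 MPa

Spring index C = D/d = 38.0/4.9 = 7.7551
K_B = (4C+2)/(4C−3) = 33.020/28.020 = 1.1784
τ₀ = 8FD/(πd³) = 8·1440·38.0/(π·4.9³) = 437760/369.61 = 1184.4 MPa
τ_max = K·τ₀ = 1.1784 × 1184.4 = 1395.7 MPa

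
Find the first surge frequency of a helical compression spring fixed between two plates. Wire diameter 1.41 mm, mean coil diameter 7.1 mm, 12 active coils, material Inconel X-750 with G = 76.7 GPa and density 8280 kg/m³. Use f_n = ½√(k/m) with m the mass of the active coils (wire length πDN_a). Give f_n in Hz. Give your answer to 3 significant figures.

798 Hz

k = Gd⁴/(8D³N_a) = (76.7×10³)(1.41⁴)/(8·7.1³·12) = 8.8232 N/mm = 8823.2 N/m
Wire length L = πDN_a = π·7.1·12 = 267.66 mm
m = ρ·(πd²/4)·L = 8280 × 1.5615×10⁻⁶ m² × 0.26766 m = 0.0034606 kg
f_n = ½√(k/m) = 0.5·√(8823.2/0.0034606) = 0.5·√(2.5496e+06) = 798.38 Hz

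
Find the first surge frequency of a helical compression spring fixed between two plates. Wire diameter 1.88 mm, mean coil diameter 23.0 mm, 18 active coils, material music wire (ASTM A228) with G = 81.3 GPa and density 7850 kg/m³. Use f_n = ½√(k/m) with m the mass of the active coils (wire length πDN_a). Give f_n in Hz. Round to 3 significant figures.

71.5 Hz

k = Gd⁴/(8D³N_a) = (81.3×10³)(1.88⁴)/(8·23.0³·18) = 0.57966 N/mm = 579.66 N/m
Wire length L = πDN_a = π·23.0·18 = 1300.6 mm
m = ρ·(πd²/4)·L = 7850 × 2.7759×10⁻⁶ m² × 1.3006 m = 0.028342 kg
f_n = ½√(k/m) = 0.5·√(579.66/0.028342) = 0.5·√(20453) = 71.506 Hz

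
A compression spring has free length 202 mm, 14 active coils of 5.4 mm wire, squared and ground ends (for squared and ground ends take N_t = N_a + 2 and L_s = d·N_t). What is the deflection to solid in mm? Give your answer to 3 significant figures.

N_t = 16; L_s = 5.4·16 = 86.4 mm
δ_solid = L₀ − L_s = 202 − 86.4 = 115.6 mm

116 mm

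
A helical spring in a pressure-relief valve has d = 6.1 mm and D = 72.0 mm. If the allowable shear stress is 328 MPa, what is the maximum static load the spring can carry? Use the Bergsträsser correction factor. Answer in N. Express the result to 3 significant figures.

365 N

C = D/d = 72.0/6.1 = 11.8033
K_B = (4C+2)/(4C−3) = 49.213/44.213 = 1.1131
τ_max = K·8FD/(πd³) → F_max = τ_allow·πd³/(8DK)
F_max = 328·π·6.1³/(8·72.0·1.1131) = 2.3389e+05/641.14 = 364.81 N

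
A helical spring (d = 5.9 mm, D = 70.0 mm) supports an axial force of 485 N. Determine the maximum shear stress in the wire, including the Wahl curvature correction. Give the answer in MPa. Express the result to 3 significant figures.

472 MPa

Spring index C = D/d = 70.0/5.9 = 11.8644
K_W = (4C−1)/(4C−4) + 0.615/C = 46.458/43.458 + 0.0518 = 1.1209
τ₀ = 8FD/(πd³) = 8·485·70.0/(π·5.9³) = 271600/645.22 = 420.94 MPa
τ_max = K·τ₀ = 1.1209 × 420.94 = 471.82 MPa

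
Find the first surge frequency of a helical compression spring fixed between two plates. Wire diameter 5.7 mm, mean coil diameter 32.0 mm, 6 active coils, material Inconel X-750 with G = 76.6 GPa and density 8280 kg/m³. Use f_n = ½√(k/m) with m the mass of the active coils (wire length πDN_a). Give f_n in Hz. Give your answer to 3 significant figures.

318 Hz

k = Gd⁴/(8D³N_a) = (76.6×10³)(5.7⁴)/(8·32.0³·6) = 51.409 N/mm = 51409 N/m
Wire length L = πDN_a = π·32.0·6 = 603.19 mm
m = ρ·(πd²/4)·L = 8280 × 25.518×10⁻⁶ m² × 0.60319 m = 0.12744 kg
f_n = ½√(k/m) = 0.5·√(51409/0.12744) = 0.5·√(4.0338e+05) = 317.56 Hz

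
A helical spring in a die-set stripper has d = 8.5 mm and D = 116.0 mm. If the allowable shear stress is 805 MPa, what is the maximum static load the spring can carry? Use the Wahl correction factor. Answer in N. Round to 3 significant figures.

1520 N

C = D/d = 116.0/8.5 = 13.6471
K_W = (4C−1)/(4C−4) + 0.615/C = 53.588/50.588 + 0.0451 = 1.1044
τ_max = K·8FD/(πd³) → F_max = τ_allow·πd³/(8DK)
F_max = 805·π·8.5³/(8·116.0·1.1044) = 1.5531e+06/1024.9 = 1515.4 N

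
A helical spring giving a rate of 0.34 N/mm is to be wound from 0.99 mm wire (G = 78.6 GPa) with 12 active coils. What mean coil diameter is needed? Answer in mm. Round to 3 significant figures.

D = (Gd⁴/(8N_a·k))^(1/3) = (78.6×10³·0.99⁴/(8·12·0.34))^(1/3)
  = (2313.2)^(1/3) = 13.2253 mm

13.2 mm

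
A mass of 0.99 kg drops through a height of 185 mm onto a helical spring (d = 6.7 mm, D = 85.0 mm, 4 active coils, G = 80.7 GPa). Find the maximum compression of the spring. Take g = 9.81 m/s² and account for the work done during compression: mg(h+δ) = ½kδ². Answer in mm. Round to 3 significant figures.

22.0 mm

k = Gd⁴/(8D³N_a) = (80.7×10³)(6.7⁴)/(8·85.0³·4) = 8.275 N/mm
W = mg = 0.99 × 9.81 = 9.7119 N
½kδ² − Wδ − Wh = 0 → δ = (W + √(W² + 2kWh))/k
δ = (9.7119 + √(94.321 + 29735.3))/8.275 = (9.7119 + 172.71)/8.275 = 22.045 mm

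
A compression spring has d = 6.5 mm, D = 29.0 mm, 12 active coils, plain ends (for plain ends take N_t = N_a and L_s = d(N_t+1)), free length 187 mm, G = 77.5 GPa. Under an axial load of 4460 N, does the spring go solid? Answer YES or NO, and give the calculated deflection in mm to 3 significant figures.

NO, δ = 75.5 mm

k = Gd⁴/(8D³N_a) = (77.5×10³)(6.5⁴)/(8·29.0³·12) = 59.087 N/mm
N_t = 12; L_s = 6.5·13 = 84.5 mm; δ_solid = L₀ − L_s = 187 − 84.5 = 102.5 mm
δ = F/k = 4460/59.087 = 75.482 mm
δ < δ_solid → spring does not go solid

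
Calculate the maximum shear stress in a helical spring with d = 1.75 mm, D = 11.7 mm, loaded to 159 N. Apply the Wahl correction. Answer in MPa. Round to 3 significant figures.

1080 MPa

Spring index C = D/d = 11.7/1.75 = 6.6857
K_W = (4C−1)/(4C−4) + 0.615/C = 25.743/22.743 + 0.0920 = 1.2239
τ₀ = 8FD/(πd³) = 8·159·11.7/(π·1.75³) = 14882.4/16.837 = 883.91 MPa
τ_max = K·τ₀ = 1.2239 × 883.91 = 1081.8 MPa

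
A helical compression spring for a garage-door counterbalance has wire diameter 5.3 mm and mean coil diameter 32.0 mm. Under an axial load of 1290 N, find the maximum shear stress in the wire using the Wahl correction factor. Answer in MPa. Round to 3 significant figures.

883 MPa

Spring index C = D/d = 32.0/5.3 = 6.0377
K_W = (4C−1)/(4C−4) + 0.615/C = 23.151/20.151 + 0.1019 = 1.2507
τ₀ = 8FD/(πd³) = 8·1290·32.0/(π·5.3³) = 330240/467.71 = 706.08 MPa
τ_max = K·τ₀ = 1.2507 × 706.08 = 883.12 MPa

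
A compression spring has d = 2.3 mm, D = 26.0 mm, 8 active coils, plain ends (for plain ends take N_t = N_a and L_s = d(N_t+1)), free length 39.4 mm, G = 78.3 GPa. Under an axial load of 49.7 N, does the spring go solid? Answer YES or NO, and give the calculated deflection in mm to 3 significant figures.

k = Gd⁴/(8D³N_a) = (78.3×10³)(2.3⁴)/(8·26.0³·8) = 1.9479 N/mm
N_t = 8; L_s = 2.3·9 = 20.7 mm; δ_solid = L₀ − L_s = 39.4 − 20.7 = 18.7 mm
δ = F/k = 49.7/1.9479 = 25.514 mm
δ ≥ δ_solid → spring goes solid

YES, δ = 25.5 mm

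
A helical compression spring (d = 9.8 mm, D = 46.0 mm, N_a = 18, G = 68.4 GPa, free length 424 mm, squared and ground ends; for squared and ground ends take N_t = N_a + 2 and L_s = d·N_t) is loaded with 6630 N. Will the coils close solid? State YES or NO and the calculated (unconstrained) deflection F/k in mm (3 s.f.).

NO, δ = 147 mm

k = Gd⁴/(8D³N_a) = (68.4×10³)(9.8⁴)/(8·46.0³·18) = 45.012 N/mm
N_t = 20; L_s = 9.8·20 = 196 mm; δ_solid = L₀ − L_s = 424 − 196 = 228 mm
δ = F/k = 6630/45.012 = 147.3 mm
δ < δ_solid → spring does not go solid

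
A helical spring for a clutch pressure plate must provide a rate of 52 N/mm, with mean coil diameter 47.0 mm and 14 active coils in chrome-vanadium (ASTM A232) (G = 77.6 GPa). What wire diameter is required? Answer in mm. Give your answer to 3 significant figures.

d = (8D³N_a·k / G)^(1/4) = (8·47.0³·14·52 / (77.6×10³))^0.25
  = (7792.1)^0.25 = 9.3954 mm

9.40 mm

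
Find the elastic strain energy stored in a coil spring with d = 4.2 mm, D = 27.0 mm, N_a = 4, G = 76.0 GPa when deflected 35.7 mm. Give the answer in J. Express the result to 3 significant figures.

23.9 J

k = Gd⁴/(8D³N_a) = (76.0×10³)(4.2⁴)/(8·27.0³·4) = 37.547 N/mm
U = ½kδ² = 0.5 × 37.547 × 35.7² = 23926 N·mm = 23.926 J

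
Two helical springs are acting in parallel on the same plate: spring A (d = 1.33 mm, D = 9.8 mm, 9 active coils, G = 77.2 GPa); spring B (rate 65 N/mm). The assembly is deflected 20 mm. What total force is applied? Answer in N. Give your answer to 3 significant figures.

k_A = Gd⁴/(8D³N_a) = (77.2×10³)(1.33⁴)/(8·9.8³·9) = 3.5646 N/mm
Parallel: k_eq = 3.5646 + 65 = 68.565 N/mm
F = k_eq·δ = 68.565·20 = 1371.3 N

1370 N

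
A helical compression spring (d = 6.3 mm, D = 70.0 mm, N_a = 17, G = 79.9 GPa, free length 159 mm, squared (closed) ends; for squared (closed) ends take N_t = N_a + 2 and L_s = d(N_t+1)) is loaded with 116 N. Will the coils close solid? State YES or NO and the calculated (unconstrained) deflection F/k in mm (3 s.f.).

YES, δ = 43.0 mm

k = Gd⁴/(8D³N_a) = (79.9×10³)(6.3⁴)/(8·70.0³·17) = 2.6982 N/mm
N_t = 19; L_s = 6.3·20 = 126 mm; δ_solid = L₀ − L_s = 159 − 126 = 33 mm
δ = F/k = 116/2.6982 = 42.991 mm
δ ≥ δ_solid → spring goes solid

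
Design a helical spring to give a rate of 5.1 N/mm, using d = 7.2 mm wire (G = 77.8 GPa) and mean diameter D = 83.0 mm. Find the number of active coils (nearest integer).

N_a = Gd⁴/(8D³k) = (77.8×10³ × 7.2⁴)/(8 × 83.0³ × 5.1)
    = 2.09079e+08 / 2.33289e+07 = 8.962 → 9 coils

9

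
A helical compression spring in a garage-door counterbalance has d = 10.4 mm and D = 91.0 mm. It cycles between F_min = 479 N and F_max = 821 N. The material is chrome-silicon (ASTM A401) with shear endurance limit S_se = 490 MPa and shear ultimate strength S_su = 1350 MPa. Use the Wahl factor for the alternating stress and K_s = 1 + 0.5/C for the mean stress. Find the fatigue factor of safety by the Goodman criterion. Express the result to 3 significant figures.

C = D/d = 91.0/10.4 = 8.7500; K_W = (4C−1)/(4C−4)+0.615/C = 1.1671; K_s = 1+0.5/C = 1.0571
F_a = (F_max−F_min)/2 = 171 N; F_m = (F_max+F_min)/2 = 650 N
τ_a = K_W·8F_aD/(πd³) = 1.1671 × 35.227 = 41.112 MPa
τ_m = K_s·8F_mD/(πd³) = 1.0571 × 133.9 = 141.56 MPa
Goodman: 1/n_f = τ_a/S_se + τ_m/S_su = 41.112/490 + 141.56/1350 = 0.08390 + 0.10486 = 0.18876
n_f = 1/0.18876 = 5.298

5.30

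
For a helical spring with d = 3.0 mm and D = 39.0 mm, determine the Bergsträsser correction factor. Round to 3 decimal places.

C = D/d = 39.0/3.0 = 13.0000
K_B = (4C+2)/(4C−3) = 54.000/49.000 = 1.1020

1.102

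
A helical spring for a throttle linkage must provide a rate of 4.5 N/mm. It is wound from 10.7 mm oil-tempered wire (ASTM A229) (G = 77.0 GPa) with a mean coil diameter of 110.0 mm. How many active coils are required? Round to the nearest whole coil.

N_a = Gd⁴/(8D³k) = (77.0×10³ × 10.7⁴)/(8 × 110.0³ × 4.5)
    = 1.00931e+09 / 4.7916e+07 = 21.06 → 21 coils

21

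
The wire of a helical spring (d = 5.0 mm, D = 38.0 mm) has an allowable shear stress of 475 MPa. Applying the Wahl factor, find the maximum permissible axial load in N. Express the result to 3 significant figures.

514 N

C = D/d = 38.0/5.0 = 7.6000
K_W = (4C−1)/(4C−4) + 0.615/C = 29.400/26.400 + 0.0809 = 1.1946
τ_max = K·8FD/(πd³) → F_max = τ_allow·πd³/(8DK)
F_max = 475·π·5.0³/(8·38.0·1.1946) = 1.8653e+05/363.15 = 513.66 N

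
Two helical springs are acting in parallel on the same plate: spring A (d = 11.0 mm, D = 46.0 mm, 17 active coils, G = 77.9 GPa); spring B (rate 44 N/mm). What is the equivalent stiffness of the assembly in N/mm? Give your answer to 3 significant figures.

k_A = Gd⁴/(8D³N_a) = (77.9×10³)(11.0⁴)/(8·46.0³·17) = 86.158 N/mm
Parallel: k_eq = 86.158 + 44 = 130.16 N/mm

130 N/mm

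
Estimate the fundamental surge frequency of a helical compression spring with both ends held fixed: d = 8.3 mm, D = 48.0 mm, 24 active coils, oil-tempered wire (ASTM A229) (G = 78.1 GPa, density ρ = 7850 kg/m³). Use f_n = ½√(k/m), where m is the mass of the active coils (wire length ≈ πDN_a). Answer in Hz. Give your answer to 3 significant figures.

53.3 Hz

k = Gd⁴/(8D³N_a) = (78.1×10³)(8.3⁴)/(8·48.0³·24) = 17.456 N/mm = 17456 N/m
Wire length L = πDN_a = π·48.0·24 = 3619.1 mm
m = ρ·(πd²/4)·L = 7850 × 54.106×10⁻⁶ m² × 3.6191 m = 1.5372 kg
f_n = ½√(k/m) = 0.5·√(17456/1.5372) = 0.5·√(11356) = 53.282 Hz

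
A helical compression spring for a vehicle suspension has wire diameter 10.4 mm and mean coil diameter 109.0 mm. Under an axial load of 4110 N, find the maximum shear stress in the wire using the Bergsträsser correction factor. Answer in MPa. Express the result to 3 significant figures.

1140 MPa

Spring index C = D/d = 109.0/10.4 = 10.4808
K_B = (4C+2)/(4C−3) = 43.923/38.923 = 1.1285
τ₀ = 8FD/(πd³) = 8·4110·109.0/(π·10.4³) = 3.58392e+06/3533.9 = 1014.2 MPa
τ_max = K·τ₀ = 1.1285 × 1014.2 = 1144.4 MPa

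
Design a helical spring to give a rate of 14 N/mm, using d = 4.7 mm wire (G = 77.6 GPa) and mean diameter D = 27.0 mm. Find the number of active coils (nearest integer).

17

N_a = Gd⁴/(8D³k) = (77.6×10³ × 4.7⁴)/(8 × 27.0³ × 14)
    = 3.78663e+07 / 2.2045e+06 = 17.18 → 17 coils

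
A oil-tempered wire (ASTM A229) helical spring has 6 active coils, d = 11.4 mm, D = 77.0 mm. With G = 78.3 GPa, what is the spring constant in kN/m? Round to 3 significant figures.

60.3 kN/m

k = Gd⁴/(8D³N_a) = (78.3×10³ × 11.4⁴) / (8 × 77.0³ × 6)
  = 1.32246e+09 / 2.19136e+07 = 60.349 N/mm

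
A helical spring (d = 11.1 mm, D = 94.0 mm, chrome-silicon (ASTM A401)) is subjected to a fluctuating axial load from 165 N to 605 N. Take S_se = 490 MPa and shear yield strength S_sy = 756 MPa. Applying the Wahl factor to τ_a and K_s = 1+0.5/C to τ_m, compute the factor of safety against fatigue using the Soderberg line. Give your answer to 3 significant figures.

5.36

C = D/d = 94.0/11.1 = 8.4685; K_W = (4C−1)/(4C−4)+0.615/C = 1.1730; K_s = 1+0.5/C = 1.0590
F_a = (F_max−F_min)/2 = 220 N; F_m = (F_max+F_min)/2 = 385 N
τ_a = K_W·8F_aD/(πd³) = 1.1730 × 38.505 = 45.169 MPa
τ_m = K_s·8F_mD/(πd³) = 1.0590 × 67.384 = 71.363 MPa
Soderberg: 1/n_f = τ_a/S_se + τ_m/S_sy = 45.169/490 + 71.363/756 = 0.09218 + 0.09440 = 0.18658
n_f = 1/0.18658 = 5.36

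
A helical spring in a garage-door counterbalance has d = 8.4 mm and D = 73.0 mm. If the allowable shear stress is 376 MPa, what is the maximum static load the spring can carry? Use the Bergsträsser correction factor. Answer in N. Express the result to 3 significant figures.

C = D/d = 73.0/8.4 = 8.6905
K_B = (4C+2)/(4C−3) = 36.762/31.762 = 1.1574
τ_max = K·8FD/(πd³) → F_max = τ_allow·πd³/(8DK)
F_max = 376·π·8.4³/(8·73.0·1.1574) = 7.0012e+05/675.93 = 1035.8 N

1040 N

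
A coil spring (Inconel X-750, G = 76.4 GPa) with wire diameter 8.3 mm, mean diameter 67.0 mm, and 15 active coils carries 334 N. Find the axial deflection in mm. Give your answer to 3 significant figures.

33.2 mm

k = Gd⁴/(8D³N_a) = (76.4×10³)(8.3⁴)/(8·67.0³·15) = 10.046 N/mm
δ = F/k = 334 / 10.046 = 33.247 mm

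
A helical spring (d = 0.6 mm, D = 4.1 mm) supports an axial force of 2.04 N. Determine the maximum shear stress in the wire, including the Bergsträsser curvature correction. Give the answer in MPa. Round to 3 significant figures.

Spring index C = D/d = 4.1/0.6 = 6.8333
K_B = (4C+2)/(4C−3) = 29.333/24.333 = 1.2055
τ₀ = 8FD/(πd³) = 8·2.04·4.1/(π·0.6³) = 66.912/0.67858 = 98.605 MPa
τ_max = K·τ₀ = 1.2055 × 98.605 = 118.87 MPa

119 MPa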